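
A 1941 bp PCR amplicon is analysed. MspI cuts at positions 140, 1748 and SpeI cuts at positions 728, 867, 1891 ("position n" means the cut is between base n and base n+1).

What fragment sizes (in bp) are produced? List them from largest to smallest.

881, 588, 143, 140, 139, 50 bp

Combined cut positions (sorted): 140, 728, 867, 1748, 1891.
Linear molecule, 5 cuts → 6 fragments:
  140 − 0 = 140 bp
  728 − 140 = 588 bp
  867 − 728 = 139 bp
  1748 − 867 = 881 bp
  1891 − 1748 = 143 bp
  1941 − 1891 = 50 bp
Sorted largest to smallest: 881, 588, 143, 140, 139, 50 bp.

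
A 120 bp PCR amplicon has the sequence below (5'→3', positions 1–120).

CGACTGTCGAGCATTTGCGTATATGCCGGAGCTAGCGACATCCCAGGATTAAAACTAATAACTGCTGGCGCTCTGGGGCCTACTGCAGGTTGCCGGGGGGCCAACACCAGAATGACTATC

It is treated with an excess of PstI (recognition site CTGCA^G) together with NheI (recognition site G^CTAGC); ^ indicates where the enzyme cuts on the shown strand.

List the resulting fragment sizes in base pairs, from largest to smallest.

The PstI site (CTGCAG) starts at position 83.
PstI cuts after base 5 of each site (before the last base), so after position 87.
The NheI site (GCTAGC) starts at position 31.
NheI cuts after the first base of each site, so after position 31.
Combined cut positions: 31, 87.
Linear molecule, 2 cuts → 3 fragments:
  1–31 → 31 bp
  32–87 → 56 bp
  88–120 → 33 bp
Sorted largest to smallest: 56, 33, 31 bp.

56, 33, 31 bp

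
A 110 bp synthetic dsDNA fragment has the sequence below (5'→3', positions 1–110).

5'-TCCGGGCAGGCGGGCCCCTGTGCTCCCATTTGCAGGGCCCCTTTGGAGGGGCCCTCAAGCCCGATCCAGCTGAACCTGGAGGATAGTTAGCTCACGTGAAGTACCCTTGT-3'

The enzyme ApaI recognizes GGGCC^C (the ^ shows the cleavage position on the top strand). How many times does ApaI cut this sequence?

GGGCCC occurs starting at positions 12, 35, 49.
ApaI cuts at 3 sites.

3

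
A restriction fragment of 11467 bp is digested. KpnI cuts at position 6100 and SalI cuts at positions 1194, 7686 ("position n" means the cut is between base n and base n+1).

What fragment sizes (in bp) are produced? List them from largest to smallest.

4906, 3781, 1586, 1194 bp

Combined cut positions (sorted): 1194, 6100, 7686.
Linear molecule, 3 cuts → 4 fragments:
  1194 − 0 = 1194 bp
  6100 − 1194 = 4906 bp
  7686 − 6100 = 1586 bp
  11467 − 7686 = 3781 bp
Sorted largest to smallest: 4906, 3781, 1586, 1194 bp.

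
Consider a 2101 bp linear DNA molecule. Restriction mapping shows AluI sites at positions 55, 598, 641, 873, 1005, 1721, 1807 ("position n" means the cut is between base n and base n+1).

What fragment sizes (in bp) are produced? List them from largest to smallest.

Linear molecule, 7 cuts → 8 fragments:
  55 − 0 = 55 bp
  598 − 55 = 543 bp
  641 − 598 = 43 bp
  873 − 641 = 232 bp
  1005 − 873 = 132 bp
  1721 − 1005 = 716 bp
  1807 − 1721 = 86 bp
  2101 − 1807 = 294 bp
Sorted largest to smallest: 716, 543, 294, 232, 132, 86, 55, 43 bp.

716, 543, 294, 232, 132, 86, 55, 43 bp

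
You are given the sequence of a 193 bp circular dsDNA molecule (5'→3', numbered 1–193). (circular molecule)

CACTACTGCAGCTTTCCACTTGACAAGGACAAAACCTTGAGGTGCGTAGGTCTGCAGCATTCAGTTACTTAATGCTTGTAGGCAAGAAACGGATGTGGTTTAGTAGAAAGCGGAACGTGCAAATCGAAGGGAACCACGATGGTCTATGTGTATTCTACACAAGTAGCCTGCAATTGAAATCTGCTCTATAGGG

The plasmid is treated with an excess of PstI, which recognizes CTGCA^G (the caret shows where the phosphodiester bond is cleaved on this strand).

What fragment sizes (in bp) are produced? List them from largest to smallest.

PstI sites (CTGCAG) start at positions 6, 52.
PstI cuts after base 5 of each site (before the last base), so after positions 10, 56.
Circular molecule, 2 cuts → 2 fragments:
  11–56 → 46 bp
  57–193 then 1–10 → 137 + 10 = 147 bp
Sorted largest to smallest: 147, 46 bp.

147, 46 bp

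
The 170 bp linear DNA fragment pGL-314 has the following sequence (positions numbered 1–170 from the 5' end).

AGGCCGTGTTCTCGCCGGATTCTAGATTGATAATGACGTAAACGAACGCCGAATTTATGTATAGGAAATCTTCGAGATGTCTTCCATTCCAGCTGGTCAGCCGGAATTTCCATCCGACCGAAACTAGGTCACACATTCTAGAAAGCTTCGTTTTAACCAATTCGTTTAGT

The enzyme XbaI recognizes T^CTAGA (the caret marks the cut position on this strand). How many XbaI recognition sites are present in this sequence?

TCTAGA occurs starting at positions 21, 137.
XbaI cuts at 2 sites.

2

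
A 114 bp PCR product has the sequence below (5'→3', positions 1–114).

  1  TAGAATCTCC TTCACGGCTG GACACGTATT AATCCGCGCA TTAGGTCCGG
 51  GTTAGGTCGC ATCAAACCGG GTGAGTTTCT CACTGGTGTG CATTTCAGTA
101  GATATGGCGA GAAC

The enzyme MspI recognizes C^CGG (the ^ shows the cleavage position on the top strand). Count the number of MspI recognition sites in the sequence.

CCGG occurs starting at positions 47, 67.
MspI cuts at 2 sites.

2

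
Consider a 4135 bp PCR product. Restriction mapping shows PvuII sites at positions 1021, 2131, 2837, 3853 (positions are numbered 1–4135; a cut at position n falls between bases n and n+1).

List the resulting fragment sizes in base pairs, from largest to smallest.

Linear molecule, 4 cuts → 5 fragments:
  1021 − 0 = 1021 bp
  2131 − 1021 = 1110 bp
  2837 − 2131 = 706 bp
  3853 − 2837 = 1016 bp
  4135 − 3853 = 282 bp
Sorted largest to smallest: 1110, 1021, 1016, 706, 282 bp.

1110, 1021, 1016, 706, 282 bp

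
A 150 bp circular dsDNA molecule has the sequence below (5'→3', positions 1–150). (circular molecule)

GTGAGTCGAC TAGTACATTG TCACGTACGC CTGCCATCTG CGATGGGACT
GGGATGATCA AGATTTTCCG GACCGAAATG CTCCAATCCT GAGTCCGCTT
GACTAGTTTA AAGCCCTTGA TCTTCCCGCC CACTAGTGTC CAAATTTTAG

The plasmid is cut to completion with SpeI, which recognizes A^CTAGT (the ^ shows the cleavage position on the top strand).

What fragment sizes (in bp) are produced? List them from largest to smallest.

93, 30, 27 bp

SpeI sites (ACTAGT) start at positions 9, 102, 132.
SpeI cuts after the first base of each site, so after positions 9, 102, 132.
Circular molecule, 3 cuts → 3 fragments:
  10–102 → 93 bp
  103–132 → 30 bp
  133–150 then 1–9 → 18 + 9 = 27 bp
Sorted largest to smallest: 93, 30, 27 bp.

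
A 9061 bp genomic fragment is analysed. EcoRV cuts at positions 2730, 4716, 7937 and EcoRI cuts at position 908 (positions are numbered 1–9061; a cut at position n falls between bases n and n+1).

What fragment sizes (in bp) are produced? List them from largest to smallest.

3221, 1986, 1822, 1124, 908 bp

Combined cut positions (sorted): 908, 2730, 4716, 7937.
Linear molecule, 4 cuts → 5 fragments:
  908 − 0 = 908 bp
  2730 − 908 = 1822 bp
  4716 − 2730 = 1986 bp
  7937 − 4716 = 3221 bp
  9061 − 7937 = 1124 bp
Sorted largest to smallest: 3221, 1986, 1822, 1124, 908 bp.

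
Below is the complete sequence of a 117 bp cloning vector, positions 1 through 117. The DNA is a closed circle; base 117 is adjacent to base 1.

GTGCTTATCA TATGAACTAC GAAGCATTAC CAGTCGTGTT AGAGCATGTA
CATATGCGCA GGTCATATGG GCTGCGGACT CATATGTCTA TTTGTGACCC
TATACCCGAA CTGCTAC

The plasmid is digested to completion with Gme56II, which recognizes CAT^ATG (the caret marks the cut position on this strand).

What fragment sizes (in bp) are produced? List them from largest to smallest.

45, 42, 17, 13 bp

Gme56II sites (CATATG) start at positions 9, 51, 64, 81.
Gme56II cuts after base 3 of each site, so after positions 11, 53, 66, 83.
Circular molecule, 4 cuts → 4 fragments:
  12–53 → 42 bp
  54–66 → 13 bp
  67–83 → 17 bp
  84–117 then 1–11 → 34 + 11 = 45 bp
Sorted largest to smallest: 45, 42, 17, 13 bp.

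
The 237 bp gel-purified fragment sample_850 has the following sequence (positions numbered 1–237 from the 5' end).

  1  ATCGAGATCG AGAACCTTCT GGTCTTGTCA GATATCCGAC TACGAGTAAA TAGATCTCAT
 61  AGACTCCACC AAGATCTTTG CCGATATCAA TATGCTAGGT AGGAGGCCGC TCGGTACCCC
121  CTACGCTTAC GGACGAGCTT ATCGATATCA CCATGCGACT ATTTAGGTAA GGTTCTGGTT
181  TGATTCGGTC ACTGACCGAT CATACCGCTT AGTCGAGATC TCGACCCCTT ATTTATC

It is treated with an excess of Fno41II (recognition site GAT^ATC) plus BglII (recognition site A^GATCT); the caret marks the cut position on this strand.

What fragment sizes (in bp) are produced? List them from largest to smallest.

Fno41II sites (GATATC) start at positions 31, 83, 144.
Fno41II cuts after base 3 of each site, so after positions 33, 85, 146.
BglII sites (AGATCT) start at positions 52, 72, 216.
BglII cuts after the first base of each site, so after positions 52, 72, 216.
Combined cut positions: 33, 52, 72, 85, 146, 216.
Linear molecule, 6 cuts → 7 fragments:
  1–33 → 33 bp
  34–52 → 19 bp
  53–72 → 20 bp
  73–85 → 13 bp
  86–146 → 61 bp
  147–216 → 70 bp
  217–237 → 21 bp
Sorted largest to smallest: 70, 61, 33, 21, 20, 19, 13 bp.

70, 61, 33, 21, 20, 19, 13 bp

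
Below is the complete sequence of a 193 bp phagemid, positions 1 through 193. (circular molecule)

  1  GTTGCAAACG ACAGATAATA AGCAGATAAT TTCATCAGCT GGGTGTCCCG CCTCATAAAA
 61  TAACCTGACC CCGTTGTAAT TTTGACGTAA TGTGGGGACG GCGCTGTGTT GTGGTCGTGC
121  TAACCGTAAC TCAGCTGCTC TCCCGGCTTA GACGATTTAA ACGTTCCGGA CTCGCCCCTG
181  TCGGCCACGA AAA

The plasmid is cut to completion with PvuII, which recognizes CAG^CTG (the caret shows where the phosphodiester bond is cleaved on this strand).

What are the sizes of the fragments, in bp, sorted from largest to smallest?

97, 96 bp

PvuII sites (CAGCTG) start at positions 36, 132.
PvuII cuts after base 3 of each site, so after positions 38, 134.
Circular molecule, 2 cuts → 2 fragments:
  39–134 → 96 bp
  135–193 then 1–38 → 59 + 38 = 97 bp
Sorted largest to smallest: 97, 96 bp.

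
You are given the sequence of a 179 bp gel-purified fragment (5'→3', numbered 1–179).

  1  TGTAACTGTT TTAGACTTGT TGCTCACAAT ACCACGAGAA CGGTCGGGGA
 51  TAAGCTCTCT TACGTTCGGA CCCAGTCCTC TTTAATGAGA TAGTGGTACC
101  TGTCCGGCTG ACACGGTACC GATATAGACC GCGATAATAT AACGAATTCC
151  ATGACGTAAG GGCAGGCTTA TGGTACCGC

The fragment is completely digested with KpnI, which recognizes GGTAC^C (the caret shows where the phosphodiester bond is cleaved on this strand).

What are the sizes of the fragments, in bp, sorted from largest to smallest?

99, 57, 20, 3 bp

KpnI sites (GGTACC) start at positions 95, 115, 172.
KpnI cuts after base 5 of each site (before the last base), so after positions 99, 119, 176.
Linear molecule, 3 cuts → 4 fragments:
  1–99 → 99 bp
  100–119 → 20 bp
  120–176 → 57 bp
  177–179 → 3 bp
Sorted largest to smallest: 99, 57, 20, 3 bp.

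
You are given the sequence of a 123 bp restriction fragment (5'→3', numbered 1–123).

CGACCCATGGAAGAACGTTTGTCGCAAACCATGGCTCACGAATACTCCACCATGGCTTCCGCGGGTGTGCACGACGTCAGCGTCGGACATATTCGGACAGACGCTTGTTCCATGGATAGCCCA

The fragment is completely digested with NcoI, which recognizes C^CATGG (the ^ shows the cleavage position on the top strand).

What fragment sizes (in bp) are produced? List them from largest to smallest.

60, 24, 21, 13, 5 bp

NcoI sites (CCATGG) start at positions 5, 29, 50, 110.
NcoI cuts after the first base of each site, so after positions 5, 29, 50, 110.
Linear molecule, 4 cuts → 5 fragments:
  1–5 → 5 bp
  6–29 → 24 bp
  30–50 → 21 bp
  51–110 → 60 bp
  111–123 → 13 bp
Sorted largest to smallest: 60, 24, 21, 13, 5 bp.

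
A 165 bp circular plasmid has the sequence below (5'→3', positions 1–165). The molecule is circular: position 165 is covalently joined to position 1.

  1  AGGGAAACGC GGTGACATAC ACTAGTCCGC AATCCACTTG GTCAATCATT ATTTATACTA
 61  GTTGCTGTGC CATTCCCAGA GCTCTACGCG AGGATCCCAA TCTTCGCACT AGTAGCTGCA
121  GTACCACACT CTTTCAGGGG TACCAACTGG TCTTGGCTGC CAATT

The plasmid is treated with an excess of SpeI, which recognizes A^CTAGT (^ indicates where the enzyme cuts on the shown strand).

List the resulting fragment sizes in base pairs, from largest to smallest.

SpeI sites (ACTAGT) start at positions 21, 57, 108.
SpeI cuts after the first base of each site, so after positions 21, 57, 108.
Circular molecule, 3 cuts → 3 fragments:
  22–57 → 36 bp
  58–108 → 51 bp
  109–165 then 1–21 → 57 + 21 = 78 bp
Sorted largest to smallest: 78, 51, 36 bp.

78, 51, 36 bp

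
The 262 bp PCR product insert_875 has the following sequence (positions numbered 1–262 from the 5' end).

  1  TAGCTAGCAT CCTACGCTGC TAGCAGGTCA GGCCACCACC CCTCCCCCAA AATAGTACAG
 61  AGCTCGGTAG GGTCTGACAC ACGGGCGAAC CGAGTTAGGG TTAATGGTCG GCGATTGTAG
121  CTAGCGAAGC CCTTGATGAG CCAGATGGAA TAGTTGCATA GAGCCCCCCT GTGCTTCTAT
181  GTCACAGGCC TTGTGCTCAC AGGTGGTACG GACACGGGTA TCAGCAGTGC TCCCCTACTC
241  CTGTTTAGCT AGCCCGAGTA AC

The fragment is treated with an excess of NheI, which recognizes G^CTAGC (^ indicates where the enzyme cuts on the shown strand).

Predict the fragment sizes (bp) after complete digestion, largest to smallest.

128, 101, 16, 14, 3 bp

NheI sites (GCTAGC) start at positions 3, 19, 120, 248.
NheI cuts after the first base of each site, so after positions 3, 19, 120, 248.
Linear molecule, 4 cuts → 5 fragments:
  1–3 → 3 bp
  4–19 → 16 bp
  20–120 → 101 bp
  121–248 → 128 bp
  249–262 → 14 bp
Sorted largest to smallest: 128, 101, 16, 14, 3 bp.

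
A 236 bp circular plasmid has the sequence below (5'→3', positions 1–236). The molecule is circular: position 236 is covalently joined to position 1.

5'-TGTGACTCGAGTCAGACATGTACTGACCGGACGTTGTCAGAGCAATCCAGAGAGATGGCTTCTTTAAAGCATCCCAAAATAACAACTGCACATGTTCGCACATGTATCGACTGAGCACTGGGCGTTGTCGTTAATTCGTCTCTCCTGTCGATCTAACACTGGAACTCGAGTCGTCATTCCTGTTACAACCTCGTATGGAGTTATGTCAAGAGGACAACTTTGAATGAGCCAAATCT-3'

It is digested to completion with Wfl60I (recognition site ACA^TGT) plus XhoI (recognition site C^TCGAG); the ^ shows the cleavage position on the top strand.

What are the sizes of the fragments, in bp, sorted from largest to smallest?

Wfl60I sites (ACATGT) start at positions 16, 90, 100.
Wfl60I cuts after base 3 of each site, so after positions 18, 92, 102.
XhoI sites (CTCGAG) start at positions 6, 165.
XhoI cuts after the first base of each site, so after positions 6, 165.
Combined cut positions: 6, 18, 92, 102, 165.
Circular molecule, 5 cuts → 5 fragments:
  7–18 → 12 bp
  19–92 → 74 bp
  93–102 → 10 bp
  103–165 → 63 bp
  166–236 then 1–6 → 71 + 6 = 77 bp
Sorted largest to smallest: 77, 74, 63, 12, 10 bp.

77, 74, 63, 12, 10 bp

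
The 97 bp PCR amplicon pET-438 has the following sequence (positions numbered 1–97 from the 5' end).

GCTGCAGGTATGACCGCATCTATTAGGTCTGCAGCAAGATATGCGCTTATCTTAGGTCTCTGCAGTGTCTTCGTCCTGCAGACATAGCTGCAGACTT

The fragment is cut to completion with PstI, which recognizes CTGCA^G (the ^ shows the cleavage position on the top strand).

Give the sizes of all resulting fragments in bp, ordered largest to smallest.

31, 27, 16, 12, 6, 5 bp

PstI sites (CTGCAG) start at positions 2, 29, 60, 76, 88.
PstI cuts after base 5 of each site (before the last base), so after positions 6, 33, 64, 80, 92.
Linear molecule, 5 cuts → 6 fragments:
  1–6 → 6 bp
  7–33 → 27 bp
  34–64 → 31 bp
  65–80 → 16 bp
  81–92 → 12 bp
  93–97 → 5 bp
Sorted largest to smallest: 31, 27, 16, 12, 6, 5 bp.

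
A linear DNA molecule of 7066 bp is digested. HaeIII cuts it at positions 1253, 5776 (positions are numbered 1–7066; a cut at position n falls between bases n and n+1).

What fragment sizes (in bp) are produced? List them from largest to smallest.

Linear molecule, 2 cuts → 3 fragments:
  1253 − 0 = 1253 bp
  5776 − 1253 = 4523 bp
  7066 − 5776 = 1290 bp
Sorted largest to smallest: 4523, 1290, 1253 bp.

4523, 1290, 1253 bp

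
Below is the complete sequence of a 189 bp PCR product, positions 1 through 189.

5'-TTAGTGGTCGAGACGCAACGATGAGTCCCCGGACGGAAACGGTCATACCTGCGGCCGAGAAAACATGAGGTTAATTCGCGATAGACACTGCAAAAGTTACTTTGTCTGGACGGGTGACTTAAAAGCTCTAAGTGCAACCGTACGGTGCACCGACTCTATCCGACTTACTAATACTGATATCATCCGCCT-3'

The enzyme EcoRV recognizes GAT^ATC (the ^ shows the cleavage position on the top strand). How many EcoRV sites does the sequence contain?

1

GATATC occurs starting at position 176.
EcoRV cuts at 1 site.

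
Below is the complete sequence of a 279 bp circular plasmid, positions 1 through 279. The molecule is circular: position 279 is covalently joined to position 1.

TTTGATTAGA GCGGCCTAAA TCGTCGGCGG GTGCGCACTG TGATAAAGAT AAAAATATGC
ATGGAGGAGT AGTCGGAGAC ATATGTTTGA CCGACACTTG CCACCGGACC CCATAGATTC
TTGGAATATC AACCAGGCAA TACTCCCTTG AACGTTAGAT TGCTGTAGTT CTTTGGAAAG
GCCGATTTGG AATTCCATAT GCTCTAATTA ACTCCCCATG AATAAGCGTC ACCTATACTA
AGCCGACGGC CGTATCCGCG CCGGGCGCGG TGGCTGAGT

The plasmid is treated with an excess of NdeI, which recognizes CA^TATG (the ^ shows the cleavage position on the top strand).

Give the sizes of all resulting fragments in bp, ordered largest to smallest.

163, 116 bp

NdeI sites (CATATG) start at positions 80, 196.
NdeI cuts after base 2 of each site, so after positions 81, 197.
Circular molecule, 2 cuts → 2 fragments:
  82–197 → 116 bp
  198–279 then 1–81 → 82 + 81 = 163 bp
Sorted largest to smallest: 163, 116 bp.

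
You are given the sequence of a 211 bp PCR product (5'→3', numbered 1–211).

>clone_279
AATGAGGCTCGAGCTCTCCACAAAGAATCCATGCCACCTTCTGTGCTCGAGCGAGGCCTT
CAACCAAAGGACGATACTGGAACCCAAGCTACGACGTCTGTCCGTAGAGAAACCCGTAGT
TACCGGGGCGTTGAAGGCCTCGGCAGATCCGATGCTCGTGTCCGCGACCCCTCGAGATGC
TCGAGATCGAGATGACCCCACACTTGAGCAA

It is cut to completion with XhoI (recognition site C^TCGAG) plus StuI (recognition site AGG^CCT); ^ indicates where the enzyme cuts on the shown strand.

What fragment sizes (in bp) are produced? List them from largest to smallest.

XhoI sites (CTCGAG) start at positions 8, 46, 171, 180.
XhoI cuts after the first base of each site, so after positions 8, 46, 171, 180.
StuI sites (AGGCCT) start at positions 54, 135.
StuI cuts after base 3 of each site, so after positions 56, 137.
Combined cut positions: 8, 46, 56, 137, 171, 180.
Linear molecule, 6 cuts → 7 fragments:
  1–8 → 8 bp
  9–46 → 38 bp
  47–56 → 10 bp
  57–137 → 81 bp
  138–171 → 34 bp
  172–180 → 9 bp
  181–211 → 31 bp
Sorted largest to smallest: 81, 38, 34, 31, 10, 9, 8 bp.

81, 38, 34, 31, 10, 9, 8 bp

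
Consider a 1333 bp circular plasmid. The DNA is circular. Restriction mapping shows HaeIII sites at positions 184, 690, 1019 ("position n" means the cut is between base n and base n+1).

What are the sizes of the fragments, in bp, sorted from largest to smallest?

506, 498, 329 bp

Circular molecule, 3 cuts → 3 fragments:
  690 − 184 = 506 bp
  1019 − 690 = 329 bp
  wrap: 1333 − 1019 + 184 = 498 bp
Sorted largest to smallest: 506, 498, 329 bp.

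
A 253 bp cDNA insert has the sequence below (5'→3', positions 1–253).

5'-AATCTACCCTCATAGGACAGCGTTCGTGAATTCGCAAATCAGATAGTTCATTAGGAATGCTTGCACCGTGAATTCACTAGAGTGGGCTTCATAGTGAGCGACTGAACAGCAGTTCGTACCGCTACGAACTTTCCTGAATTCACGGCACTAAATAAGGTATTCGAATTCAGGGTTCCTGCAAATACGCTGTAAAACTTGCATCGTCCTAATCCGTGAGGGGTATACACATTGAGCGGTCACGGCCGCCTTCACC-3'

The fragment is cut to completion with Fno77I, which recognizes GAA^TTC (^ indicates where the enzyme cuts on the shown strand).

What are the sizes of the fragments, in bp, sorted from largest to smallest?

Fno77I sites (GAATTC) start at positions 28, 70, 136, 163.
Fno77I cuts after base 3 of each site, so after positions 30, 72, 138, 165.
Linear molecule, 4 cuts → 5 fragments:
  1–30 → 30 bp
  31–72 → 42 bp
  73–138 → 66 bp
  139–165 → 27 bp
  166–253 → 88 bp
Sorted largest to smallest: 88, 66, 42, 30, 27 bp.

88, 66, 42, 30, 27 bp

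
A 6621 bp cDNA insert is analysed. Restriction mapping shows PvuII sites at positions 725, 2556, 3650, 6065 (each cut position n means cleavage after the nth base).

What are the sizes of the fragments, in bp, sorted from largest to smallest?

2415, 1831, 1094, 725, 556 bp

Linear molecule, 4 cuts → 5 fragments:
  725 − 0 = 725 bp
  2556 − 725 = 1831 bp
  3650 − 2556 = 1094 bp
  6065 − 3650 = 2415 bp
  6621 − 6065 = 556 bp
Sorted largest to smallest: 2415, 1831, 1094, 725, 556 bp.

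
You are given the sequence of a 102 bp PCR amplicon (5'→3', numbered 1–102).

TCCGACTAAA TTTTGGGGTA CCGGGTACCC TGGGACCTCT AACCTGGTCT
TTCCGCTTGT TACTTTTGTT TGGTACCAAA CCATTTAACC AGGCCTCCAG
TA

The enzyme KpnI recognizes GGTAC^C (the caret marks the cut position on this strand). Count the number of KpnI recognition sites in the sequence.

3

GGTACC occurs starting at positions 17, 24, 72.
KpnI cuts at 3 sites.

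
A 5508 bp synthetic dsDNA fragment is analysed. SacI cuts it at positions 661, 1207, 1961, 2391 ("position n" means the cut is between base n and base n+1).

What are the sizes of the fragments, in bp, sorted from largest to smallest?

Linear molecule, 4 cuts → 5 fragments:
  661 − 0 = 661 bp
  1207 − 661 = 546 bp
  1961 − 1207 = 754 bp
  2391 − 1961 = 430 bp
  5508 − 2391 = 3117 bp
Sorted largest to smallest: 3117, 754, 661, 546, 430 bp.

3117, 754, 661, 546, 430 bp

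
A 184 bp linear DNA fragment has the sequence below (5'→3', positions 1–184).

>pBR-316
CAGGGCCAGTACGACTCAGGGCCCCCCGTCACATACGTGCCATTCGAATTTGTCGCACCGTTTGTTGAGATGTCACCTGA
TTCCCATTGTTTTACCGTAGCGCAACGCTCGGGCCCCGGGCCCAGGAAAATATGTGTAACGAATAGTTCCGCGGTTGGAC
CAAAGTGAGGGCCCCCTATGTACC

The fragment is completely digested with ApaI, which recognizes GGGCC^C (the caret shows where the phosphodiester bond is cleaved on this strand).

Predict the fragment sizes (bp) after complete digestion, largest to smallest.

92, 51, 23, 11, 7 bp

ApaI sites (GGGCCC) start at positions 19, 111, 118, 169.
ApaI cuts after base 5 of each site (before the last base), so after positions 23, 115, 122, 173.
Linear molecule, 4 cuts → 5 fragments:
  1–23 → 23 bp
  24–115 → 92 bp
  116–122 → 7 bp
  123–173 → 51 bp
  174–184 → 11 bp
Sorted largest to smallest: 92, 51, 23, 11, 7 bp.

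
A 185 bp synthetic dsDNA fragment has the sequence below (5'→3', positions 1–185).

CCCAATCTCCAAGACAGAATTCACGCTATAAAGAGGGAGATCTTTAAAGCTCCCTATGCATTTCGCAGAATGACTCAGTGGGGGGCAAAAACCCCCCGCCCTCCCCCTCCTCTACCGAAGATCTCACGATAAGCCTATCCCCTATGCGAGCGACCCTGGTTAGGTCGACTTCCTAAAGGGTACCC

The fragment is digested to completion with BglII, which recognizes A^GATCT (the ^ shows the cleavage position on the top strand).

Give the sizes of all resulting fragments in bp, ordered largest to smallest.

81, 66, 38 bp

BglII sites (AGATCT) start at positions 38, 119.
BglII cuts after the first base of each site, so after positions 38, 119.
Linear molecule, 2 cuts → 3 fragments:
  1–38 → 38 bp
  39–119 → 81 bp
  120–185 → 66 bp
Sorted largest to smallest: 81, 66, 38 bp.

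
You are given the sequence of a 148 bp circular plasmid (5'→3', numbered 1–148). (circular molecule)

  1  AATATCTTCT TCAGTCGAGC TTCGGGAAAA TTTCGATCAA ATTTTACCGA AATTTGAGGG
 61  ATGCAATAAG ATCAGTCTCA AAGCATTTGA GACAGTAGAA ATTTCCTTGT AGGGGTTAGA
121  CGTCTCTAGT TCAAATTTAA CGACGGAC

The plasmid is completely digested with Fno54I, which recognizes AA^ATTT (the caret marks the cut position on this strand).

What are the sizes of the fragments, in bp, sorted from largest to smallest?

49, 43, 34, 11, 11 bp

Fno54I sites (AAATTT) start at positions 28, 39, 50, 99, 133.
Fno54I cuts after base 2 of each site, so after positions 29, 40, 51, 100, 134.
Circular molecule, 5 cuts → 5 fragments:
  30–40 → 11 bp
  41–51 → 11 bp
  52–100 → 49 bp
  101–134 → 34 bp
  135–148 then 1–29 → 14 + 29 = 43 bp
Sorted largest to smallest: 49, 43, 34, 11, 11 bp.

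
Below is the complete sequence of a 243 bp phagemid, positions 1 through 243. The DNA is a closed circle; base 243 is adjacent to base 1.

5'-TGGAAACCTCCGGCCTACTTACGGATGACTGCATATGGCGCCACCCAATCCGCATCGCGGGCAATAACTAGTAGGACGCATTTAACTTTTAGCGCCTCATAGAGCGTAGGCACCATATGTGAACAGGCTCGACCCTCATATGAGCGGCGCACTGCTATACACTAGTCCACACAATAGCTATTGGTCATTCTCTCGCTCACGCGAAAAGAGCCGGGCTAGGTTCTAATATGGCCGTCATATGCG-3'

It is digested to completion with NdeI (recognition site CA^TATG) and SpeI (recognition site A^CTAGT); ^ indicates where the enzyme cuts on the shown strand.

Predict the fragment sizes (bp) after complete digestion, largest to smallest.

76, 48, 39, 34, 23, 23 bp

NdeI sites (CATATG) start at positions 32, 114, 137, 236.
NdeI cuts after base 2 of each site, so after positions 33, 115, 138, 237.
SpeI sites (ACTAGT) start at positions 67, 161.
SpeI cuts after the first base of each site, so after positions 67, 161.
Combined cut positions: 33, 67, 115, 138, 161, 237.
Circular molecule, 6 cuts → 6 fragments:
  34–67 → 34 bp
  68–115 → 48 bp
  116–138 → 23 bp
  139–161 → 23 bp
  162–237 → 76 bp
  238–243 then 1–33 → 6 + 33 = 39 bp
Sorted largest to smallest: 76, 48, 39, 34, 23, 23 bp.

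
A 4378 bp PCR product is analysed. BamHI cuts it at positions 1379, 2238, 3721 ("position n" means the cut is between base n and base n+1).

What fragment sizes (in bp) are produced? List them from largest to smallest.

Linear molecule, 3 cuts → 4 fragments:
  1379 − 0 = 1379 bp
  2238 − 1379 = 859 bp
  3721 − 2238 = 1483 bp
  4378 − 3721 = 657 bp
Sorted largest to smallest: 1483, 1379, 859, 657 bp.

1483, 1379, 859, 657 bp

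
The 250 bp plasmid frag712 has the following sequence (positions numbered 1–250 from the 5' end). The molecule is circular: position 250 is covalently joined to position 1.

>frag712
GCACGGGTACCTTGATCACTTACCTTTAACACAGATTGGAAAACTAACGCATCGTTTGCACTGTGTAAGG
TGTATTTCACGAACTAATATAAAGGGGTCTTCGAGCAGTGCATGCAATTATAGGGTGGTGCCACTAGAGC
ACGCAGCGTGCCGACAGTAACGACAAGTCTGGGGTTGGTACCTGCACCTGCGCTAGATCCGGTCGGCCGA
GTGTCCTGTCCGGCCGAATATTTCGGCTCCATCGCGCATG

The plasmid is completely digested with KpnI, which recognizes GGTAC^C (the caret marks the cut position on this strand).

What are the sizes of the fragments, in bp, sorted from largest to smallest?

KpnI sites (GGTACC) start at positions 6, 177.
KpnI cuts after base 5 of each site (before the last base), so after positions 10, 181.
Circular molecule, 2 cuts → 2 fragments:
  11–181 → 171 bp
  182–250 then 1–10 → 69 + 10 = 79 bp
Sorted largest to smallest: 171, 79 bp.

171, 79 bp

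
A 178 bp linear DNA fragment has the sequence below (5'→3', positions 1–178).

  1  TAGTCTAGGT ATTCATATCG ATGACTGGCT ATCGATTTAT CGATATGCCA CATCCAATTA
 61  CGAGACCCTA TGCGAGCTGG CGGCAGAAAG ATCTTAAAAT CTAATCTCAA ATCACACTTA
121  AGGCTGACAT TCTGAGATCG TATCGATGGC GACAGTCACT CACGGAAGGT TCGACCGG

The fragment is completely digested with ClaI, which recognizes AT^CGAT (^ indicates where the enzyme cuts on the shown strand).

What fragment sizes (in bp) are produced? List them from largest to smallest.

ClaI sites (ATCGAT) start at positions 17, 31, 39, 142.
ClaI cuts after base 2 of each site, so after positions 18, 32, 40, 143.
Linear molecule, 4 cuts → 5 fragments:
  1–18 → 18 bp
  19–32 → 14 bp
  33–40 → 8 bp
  41–143 → 103 bp
  144–178 → 35 bp
Sorted largest to smallest: 103, 35, 18, 14, 8 bp.

103, 35, 18, 14, 8 bp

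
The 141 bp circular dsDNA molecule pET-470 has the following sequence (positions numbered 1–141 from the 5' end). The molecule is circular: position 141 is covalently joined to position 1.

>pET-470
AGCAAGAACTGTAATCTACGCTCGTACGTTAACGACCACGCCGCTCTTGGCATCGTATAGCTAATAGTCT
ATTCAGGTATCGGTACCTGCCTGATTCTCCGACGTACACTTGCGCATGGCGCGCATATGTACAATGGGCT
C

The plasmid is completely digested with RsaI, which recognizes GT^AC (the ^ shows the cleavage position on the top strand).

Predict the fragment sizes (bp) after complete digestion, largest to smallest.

RsaI sites (GTAC) start at positions 24, 83, 104, 129.
RsaI cuts after base 2 of each site, so after positions 25, 84, 105, 130.
Circular molecule, 4 cuts → 4 fragments:
  26–84 → 59 bp
  85–105 → 21 bp
  106–130 → 25 bp
  131–141 then 1–25 → 11 + 25 = 36 bp
Sorted largest to smallest: 59, 36, 25, 21 bp.

59, 36, 25, 21 bp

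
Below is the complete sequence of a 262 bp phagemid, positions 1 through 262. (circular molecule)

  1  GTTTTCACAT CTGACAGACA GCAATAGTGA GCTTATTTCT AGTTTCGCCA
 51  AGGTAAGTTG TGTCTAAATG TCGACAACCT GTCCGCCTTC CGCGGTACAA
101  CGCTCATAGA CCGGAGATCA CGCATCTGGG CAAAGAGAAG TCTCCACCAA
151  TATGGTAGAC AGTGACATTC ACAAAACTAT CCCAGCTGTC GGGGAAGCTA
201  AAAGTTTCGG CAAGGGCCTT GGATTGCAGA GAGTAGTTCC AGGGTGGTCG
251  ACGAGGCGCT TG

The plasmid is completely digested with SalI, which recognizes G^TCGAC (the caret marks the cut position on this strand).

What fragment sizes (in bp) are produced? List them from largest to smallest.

SalI sites (GTCGAC) start at positions 70, 247.
SalI cuts after the first base of each site, so after positions 70, 247.
Circular molecule, 2 cuts → 2 fragments:
  71–247 → 177 bp
  248–262 then 1–70 → 15 + 70 = 85 bp
Sorted largest to smallest: 177, 85 bp.

177, 85 bp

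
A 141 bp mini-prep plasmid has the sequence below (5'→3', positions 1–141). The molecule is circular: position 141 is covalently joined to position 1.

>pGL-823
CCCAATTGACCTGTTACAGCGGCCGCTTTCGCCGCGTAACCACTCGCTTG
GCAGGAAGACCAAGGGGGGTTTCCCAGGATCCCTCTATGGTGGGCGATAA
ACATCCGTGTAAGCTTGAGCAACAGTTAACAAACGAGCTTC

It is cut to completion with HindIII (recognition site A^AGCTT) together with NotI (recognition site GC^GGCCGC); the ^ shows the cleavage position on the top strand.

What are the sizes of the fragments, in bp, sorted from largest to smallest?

The HindIII site (AAGCTT) starts at position 111.
HindIII cuts after the first base of each site, so after position 111.
The NotI site (GCGGCCGC) starts at position 19.
NotI cuts after base 2 of each site, so after position 20.
Combined cut positions: 20, 111.
Circular molecule, 2 cuts → 2 fragments:
  21–111 → 91 bp
  112–141 then 1–20 → 30 + 20 = 50 bp
Sorted largest to smallest: 91, 50 bp.

91, 50 bp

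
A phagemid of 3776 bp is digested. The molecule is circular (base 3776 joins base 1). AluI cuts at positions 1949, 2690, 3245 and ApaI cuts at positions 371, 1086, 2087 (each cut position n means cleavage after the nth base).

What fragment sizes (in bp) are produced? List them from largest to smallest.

Combined cut positions (sorted): 371, 1086, 1949, 2087, 2690, 3245.
Circular molecule, 6 cuts → 6 fragments:
  1086 − 371 = 715 bp
  1949 − 1086 = 863 bp
  2087 − 1949 = 138 bp
  2690 − 2087 = 603 bp
  3245 − 2690 = 555 bp
  wrap: 3776 − 3245 + 371 = 902 bp
Sorted largest to smallest: 902, 863, 715, 603, 555, 138 bp.

902, 863, 715, 603, 555, 138 bp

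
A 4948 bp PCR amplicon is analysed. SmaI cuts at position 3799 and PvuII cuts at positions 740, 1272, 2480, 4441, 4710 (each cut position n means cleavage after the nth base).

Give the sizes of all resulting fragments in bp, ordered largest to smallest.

1319, 1208, 740, 642, 532, 269, 238 bp

Combined cut positions (sorted): 740, 1272, 2480, 3799, 4441, 4710.
Linear molecule, 6 cuts → 7 fragments:
  740 − 0 = 740 bp
  1272 − 740 = 532 bp
  2480 − 1272 = 1208 bp
  3799 − 2480 = 1319 bp
  4441 − 3799 = 642 bp
  4710 − 4441 = 269 bp
  4948 − 4710 = 238 bp
Sorted largest to smallest: 1319, 1208, 740, 642, 532, 269, 238 bp.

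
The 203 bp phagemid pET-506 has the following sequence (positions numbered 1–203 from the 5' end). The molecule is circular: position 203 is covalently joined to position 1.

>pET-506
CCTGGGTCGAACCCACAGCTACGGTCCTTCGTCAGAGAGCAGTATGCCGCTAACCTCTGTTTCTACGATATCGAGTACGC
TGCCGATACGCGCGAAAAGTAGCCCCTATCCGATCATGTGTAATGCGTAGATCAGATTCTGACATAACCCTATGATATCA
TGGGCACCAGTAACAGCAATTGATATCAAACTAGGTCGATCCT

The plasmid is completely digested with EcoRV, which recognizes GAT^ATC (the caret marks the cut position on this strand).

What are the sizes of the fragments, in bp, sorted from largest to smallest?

EcoRV sites (GATATC) start at positions 67, 154, 182.
EcoRV cuts after base 3 of each site, so after positions 69, 156, 184.
Circular molecule, 3 cuts → 3 fragments:
  70–156 → 87 bp
  157–184 → 28 bp
  185–203 then 1–69 → 19 + 69 = 88 bp
Sorted largest to smallest: 88, 87, 28 bp.

88, 87, 28 bp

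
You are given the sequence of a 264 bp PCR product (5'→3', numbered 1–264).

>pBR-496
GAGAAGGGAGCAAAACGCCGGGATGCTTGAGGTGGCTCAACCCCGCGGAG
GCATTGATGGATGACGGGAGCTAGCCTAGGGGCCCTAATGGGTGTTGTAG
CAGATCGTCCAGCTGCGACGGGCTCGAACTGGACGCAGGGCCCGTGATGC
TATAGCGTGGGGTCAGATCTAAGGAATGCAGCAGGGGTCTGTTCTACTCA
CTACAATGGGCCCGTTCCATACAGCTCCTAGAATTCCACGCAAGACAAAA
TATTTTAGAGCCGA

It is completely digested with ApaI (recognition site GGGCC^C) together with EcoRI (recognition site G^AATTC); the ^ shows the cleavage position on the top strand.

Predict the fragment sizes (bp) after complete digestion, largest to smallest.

84, 70, 58, 33, 19 bp

ApaI sites (GGGCCC) start at positions 80, 138, 208.
ApaI cuts after base 5 of each site (before the last base), so after positions 84, 142, 212.
The EcoRI site (GAATTC) starts at position 231.
EcoRI cuts after the first base of each site, so after position 231.
Combined cut positions: 84, 142, 212, 231.
Linear molecule, 4 cuts → 5 fragments:
  1–84 → 84 bp
  85–142 → 58 bp
  143–212 → 70 bp
  213–231 → 19 bp
  232–264 → 33 bp
Sorted largest to smallest: 84, 70, 58, 33, 19 bp.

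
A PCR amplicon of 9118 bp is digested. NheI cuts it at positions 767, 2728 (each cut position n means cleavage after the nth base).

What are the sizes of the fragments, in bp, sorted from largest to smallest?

6390, 1961, 767 bp

Linear molecule, 2 cuts → 3 fragments:
  767 − 0 = 767 bp
  2728 − 767 = 1961 bp
  9118 − 2728 = 6390 bp
Sorted largest to smallest: 6390, 1961, 767 bp.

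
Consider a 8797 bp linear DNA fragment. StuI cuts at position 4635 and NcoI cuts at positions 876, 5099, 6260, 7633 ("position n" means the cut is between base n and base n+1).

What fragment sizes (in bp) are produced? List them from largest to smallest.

Combined cut positions (sorted): 876, 4635, 5099, 6260, 7633.
Linear molecule, 5 cuts → 6 fragments:
  876 − 0 = 876 bp
  4635 − 876 = 3759 bp
  5099 − 4635 = 464 bp
  6260 − 5099 = 1161 bp
  7633 − 6260 = 1373 bp
  8797 − 7633 = 1164 bp
Sorted largest to smallest: 3759, 1373, 1164, 1161, 876, 464 bp.

3759, 1373, 1164, 1161, 876, 464 bp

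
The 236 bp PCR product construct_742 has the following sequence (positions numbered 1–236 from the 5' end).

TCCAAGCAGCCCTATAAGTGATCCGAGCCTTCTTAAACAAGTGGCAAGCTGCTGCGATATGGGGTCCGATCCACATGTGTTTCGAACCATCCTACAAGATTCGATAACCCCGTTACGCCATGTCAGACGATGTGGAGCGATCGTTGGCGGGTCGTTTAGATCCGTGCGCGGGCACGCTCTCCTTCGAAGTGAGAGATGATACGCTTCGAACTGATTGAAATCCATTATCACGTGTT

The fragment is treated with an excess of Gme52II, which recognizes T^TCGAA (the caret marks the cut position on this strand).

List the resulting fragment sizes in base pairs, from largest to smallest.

Gme52II sites (TTCGAA) start at positions 81, 183, 205.
Gme52II cuts after the first base of each site, so after positions 81, 183, 205.
Linear molecule, 3 cuts → 4 fragments:
  1–81 → 81 bp
  82–183 → 102 bp
  184–205 → 22 bp
  206–236 → 31 bp
Sorted largest to smallest: 102, 81, 31, 22 bp.

102, 81, 31, 22 bp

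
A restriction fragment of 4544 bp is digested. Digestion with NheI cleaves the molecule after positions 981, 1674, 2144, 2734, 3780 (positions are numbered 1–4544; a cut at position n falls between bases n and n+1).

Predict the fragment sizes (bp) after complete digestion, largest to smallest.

1046, 981, 764, 693, 590, 470 bp

Linear molecule, 5 cuts → 6 fragments:
  981 − 0 = 981 bp
  1674 − 981 = 693 bp
  2144 − 1674 = 470 bp
  2734 − 2144 = 590 bp
  3780 − 2734 = 1046 bp
  4544 − 3780 = 764 bp
Sorted largest to smallest: 1046, 981, 764, 693, 590, 470 bp.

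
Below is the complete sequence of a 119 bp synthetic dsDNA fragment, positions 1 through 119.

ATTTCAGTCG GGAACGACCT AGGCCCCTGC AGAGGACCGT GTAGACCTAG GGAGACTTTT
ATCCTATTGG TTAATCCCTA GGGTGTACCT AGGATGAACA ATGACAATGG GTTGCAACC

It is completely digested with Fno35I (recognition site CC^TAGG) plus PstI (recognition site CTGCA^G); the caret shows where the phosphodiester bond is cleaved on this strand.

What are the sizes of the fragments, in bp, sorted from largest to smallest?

31, 30, 19, 16, 12, 11 bp

Fno35I sites (CCTAGG) start at positions 18, 46, 77, 88.
Fno35I cuts after base 2 of each site, so after positions 19, 47, 78, 89.
The PstI site (CTGCAG) starts at position 27.
PstI cuts after base 5 of each site (before the last base), so after position 31.
Combined cut positions: 19, 31, 47, 78, 89.
Linear molecule, 5 cuts → 6 fragments:
  1–19 → 19 bp
  20–31 → 12 bp
  32–47 → 16 bp
  48–78 → 31 bp
  79–89 → 11 bp
  90–119 → 30 bp
Sorted largest to smallest: 31, 30, 19, 16, 12, 11 bp.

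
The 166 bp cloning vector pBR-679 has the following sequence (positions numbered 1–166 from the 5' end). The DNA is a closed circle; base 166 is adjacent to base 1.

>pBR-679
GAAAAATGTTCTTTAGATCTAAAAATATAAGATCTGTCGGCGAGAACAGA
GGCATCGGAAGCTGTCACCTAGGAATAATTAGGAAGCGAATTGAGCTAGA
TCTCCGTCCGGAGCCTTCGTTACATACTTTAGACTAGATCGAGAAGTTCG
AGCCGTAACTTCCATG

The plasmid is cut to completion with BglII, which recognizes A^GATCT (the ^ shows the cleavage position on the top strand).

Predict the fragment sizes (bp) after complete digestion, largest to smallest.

83, 68, 15 bp

BglII sites (AGATCT) start at positions 15, 30, 98.
BglII cuts after the first base of each site, so after positions 15, 30, 98.
Circular molecule, 3 cuts → 3 fragments:
  16–30 → 15 bp
  31–98 → 68 bp
  99–166 then 1–15 → 68 + 15 = 83 bp
Sorted largest to smallest: 83, 68, 15 bp.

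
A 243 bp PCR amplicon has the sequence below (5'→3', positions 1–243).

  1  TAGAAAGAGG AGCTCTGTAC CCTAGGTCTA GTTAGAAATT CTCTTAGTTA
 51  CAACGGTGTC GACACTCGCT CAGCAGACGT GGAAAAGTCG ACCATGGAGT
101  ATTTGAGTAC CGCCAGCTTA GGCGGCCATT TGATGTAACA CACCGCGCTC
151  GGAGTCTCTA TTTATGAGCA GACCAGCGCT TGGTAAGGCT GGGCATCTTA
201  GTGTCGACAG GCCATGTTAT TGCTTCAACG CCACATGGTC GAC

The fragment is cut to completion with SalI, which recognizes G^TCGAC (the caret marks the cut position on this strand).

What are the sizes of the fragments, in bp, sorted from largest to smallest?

116, 58, 35, 29, 5 bp

SalI sites (GTCGAC) start at positions 58, 87, 203, 238.
SalI cuts after the first base of each site, so after positions 58, 87, 203, 238.
Linear molecule, 4 cuts → 5 fragments:
  1–58 → 58 bp
  59–87 → 29 bp
  88–203 → 116 bp
  204–238 → 35 bp
  239–243 → 5 bp
Sorted largest to smallest: 116, 58, 35, 29, 5 bp.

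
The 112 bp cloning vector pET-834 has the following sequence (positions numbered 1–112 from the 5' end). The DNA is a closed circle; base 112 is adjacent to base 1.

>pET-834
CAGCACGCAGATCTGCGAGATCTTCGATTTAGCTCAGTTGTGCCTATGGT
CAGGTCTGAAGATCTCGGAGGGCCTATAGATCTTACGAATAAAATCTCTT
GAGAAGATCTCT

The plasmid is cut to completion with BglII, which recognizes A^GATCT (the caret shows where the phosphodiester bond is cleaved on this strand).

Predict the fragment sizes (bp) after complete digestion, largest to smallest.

42, 27, 18, 16, 9 bp

BglII sites (AGATCT) start at positions 9, 18, 60, 78, 105.
BglII cuts after the first base of each site, so after positions 9, 18, 60, 78, 105.
Circular molecule, 5 cuts → 5 fragments:
  10–18 → 9 bp
  19–60 → 42 bp
  61–78 → 18 bp
  79–105 → 27 bp
  106–112 then 1–9 → 7 + 9 = 16 bp
Sorted largest to smallest: 42, 27, 18, 16, 9 bp.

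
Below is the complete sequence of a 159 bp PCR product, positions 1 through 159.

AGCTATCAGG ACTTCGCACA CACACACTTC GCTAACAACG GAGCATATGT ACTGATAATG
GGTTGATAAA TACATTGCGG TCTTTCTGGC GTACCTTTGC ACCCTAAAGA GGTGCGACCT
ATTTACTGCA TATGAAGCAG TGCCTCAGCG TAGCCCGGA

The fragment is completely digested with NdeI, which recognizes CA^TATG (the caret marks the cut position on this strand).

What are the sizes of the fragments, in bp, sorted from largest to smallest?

85, 45, 29 bp

NdeI sites (CATATG) start at positions 44, 129.
NdeI cuts after base 2 of each site, so after positions 45, 130.
Linear molecule, 2 cuts → 3 fragments:
  1–45 → 45 bp
  46–130 → 85 bp
  131–159 → 29 bp
Sorted largest to smallest: 85, 45, 29 bp.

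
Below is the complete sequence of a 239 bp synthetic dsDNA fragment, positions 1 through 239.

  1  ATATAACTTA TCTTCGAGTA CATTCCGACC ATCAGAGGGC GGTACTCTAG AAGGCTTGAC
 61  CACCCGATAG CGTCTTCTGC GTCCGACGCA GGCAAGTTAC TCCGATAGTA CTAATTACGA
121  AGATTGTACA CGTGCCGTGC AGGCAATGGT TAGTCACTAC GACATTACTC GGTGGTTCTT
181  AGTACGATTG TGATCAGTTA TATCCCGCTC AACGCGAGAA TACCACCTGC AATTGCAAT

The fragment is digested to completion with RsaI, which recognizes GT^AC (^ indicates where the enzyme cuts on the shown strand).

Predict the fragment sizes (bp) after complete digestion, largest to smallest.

66, 56, 56, 24, 19, 18 bp

RsaI sites (GTAC) start at positions 18, 42, 108, 126, 182.
RsaI cuts after base 2 of each site, so after positions 19, 43, 109, 127, 183.
Linear molecule, 5 cuts → 6 fragments:
  1–19 → 19 bp
  20–43 → 24 bp
  44–109 → 66 bp
  110–127 → 18 bp
  128–183 → 56 bp
  184–239 → 56 bp
Sorted largest to smallest: 66, 56, 56, 24, 19, 18 bp.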